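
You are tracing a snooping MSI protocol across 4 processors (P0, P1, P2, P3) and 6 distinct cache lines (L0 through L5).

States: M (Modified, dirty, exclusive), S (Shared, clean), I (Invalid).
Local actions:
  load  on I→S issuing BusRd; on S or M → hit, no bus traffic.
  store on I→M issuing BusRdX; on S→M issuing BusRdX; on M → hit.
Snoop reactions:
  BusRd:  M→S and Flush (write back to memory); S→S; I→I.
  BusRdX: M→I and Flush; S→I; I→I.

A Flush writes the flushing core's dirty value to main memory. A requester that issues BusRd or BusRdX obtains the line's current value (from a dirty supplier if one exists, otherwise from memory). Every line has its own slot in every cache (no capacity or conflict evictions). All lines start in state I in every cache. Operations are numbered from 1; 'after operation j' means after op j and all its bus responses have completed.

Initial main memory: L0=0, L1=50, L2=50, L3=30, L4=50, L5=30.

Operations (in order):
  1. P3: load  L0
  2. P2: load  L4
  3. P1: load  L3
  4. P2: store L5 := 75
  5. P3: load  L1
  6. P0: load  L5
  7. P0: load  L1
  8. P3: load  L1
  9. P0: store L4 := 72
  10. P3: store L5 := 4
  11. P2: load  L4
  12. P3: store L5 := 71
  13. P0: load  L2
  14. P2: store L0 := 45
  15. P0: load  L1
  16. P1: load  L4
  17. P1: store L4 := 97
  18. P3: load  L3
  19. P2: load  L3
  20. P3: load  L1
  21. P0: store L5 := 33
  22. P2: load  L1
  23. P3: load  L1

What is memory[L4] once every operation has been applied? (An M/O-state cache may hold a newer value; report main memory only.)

[1] P3: load  L0 | P0:I, P1:I, P2:I, P3:S(0) | bus: BusRd
[2] P2: load  L4 | P0:I, P1:I, P2:S(50), P3:I | bus: BusRd
[3] P1: load  L3 | P0:I, P1:S(30), P2:I, P3:I | bus: BusRd
[4] P2: store L5 := 75 | P0:I, P1:I, P2:M(75), P3:I | bus: BusRdX
[5] P3: load  L1 | P0:I, P1:I, P2:I, P3:S(50) | bus: BusRd
[6] P0: load  L5 | P0:S(75), P1:I, P2:S(75), P3:I | bus: BusRd,Flush
[7] P0: load  L1 | P0:S(50), P1:I, P2:I, P3:S(50) | bus: BusRd
[8] P3: load  L1 | P0:S(50), P1:I, P2:I, P3:S(50) | bus: none
[9] P0: store L4 := 72 | P0:M(72), P1:I, P2:I, P3:I | bus: BusRdX
[10] P3: store L5 := 4 | P0:I, P1:I, P2:I, P3:M(4) | bus: BusRdX
[11] P2: load  L4 | P0:S(72), P1:I, P2:S(72), P3:I | bus: BusRd,Flush
[12] P3: store L5 := 71 | P0:I, P1:I, P2:I, P3:M(71) | bus: none
[13] P0: load  L2 | P0:S(50), P1:I, P2:I, P3:I | bus: BusRd
[14] P2: store L0 := 45 | P0:I, P1:I, P2:M(45), P3:I | bus: BusRdX
[15] P0: load  L1 | P0:S(50), P1:I, P2:I, P3:S(50) | bus: none
[16] P1: load  L4 | P0:S(72), P1:S(72), P2:S(72), P3:I | bus: BusRd
[17] P1: store L4 := 97 | P0:I, P1:M(97), P2:I, P3:I | bus: BusRdX
[18] P3: load  L3 | P0:I, P1:S(30), P2:I, P3:S(30) | bus: BusRd
[19] P2: load  L3 | P0:I, P1:S(30), P2:S(30), P3:S(30) | bus: BusRd
[20] P3: load  L1 | P0:S(50), P1:I, P2:I, P3:S(50) | bus: none
[21] P0: store L5 := 33 | P0:M(33), P1:I, P2:I, P3:I | bus: BusRdX,Flush
[22] P2: load  L1 | P0:S(50), P1:I, P2:S(50), P3:S(50) | bus: BusRd
[23] P3: load  L1 | P0:S(50), P1:I, P2:S(50), P3:S(50) | bus: none

memory[L4] = 72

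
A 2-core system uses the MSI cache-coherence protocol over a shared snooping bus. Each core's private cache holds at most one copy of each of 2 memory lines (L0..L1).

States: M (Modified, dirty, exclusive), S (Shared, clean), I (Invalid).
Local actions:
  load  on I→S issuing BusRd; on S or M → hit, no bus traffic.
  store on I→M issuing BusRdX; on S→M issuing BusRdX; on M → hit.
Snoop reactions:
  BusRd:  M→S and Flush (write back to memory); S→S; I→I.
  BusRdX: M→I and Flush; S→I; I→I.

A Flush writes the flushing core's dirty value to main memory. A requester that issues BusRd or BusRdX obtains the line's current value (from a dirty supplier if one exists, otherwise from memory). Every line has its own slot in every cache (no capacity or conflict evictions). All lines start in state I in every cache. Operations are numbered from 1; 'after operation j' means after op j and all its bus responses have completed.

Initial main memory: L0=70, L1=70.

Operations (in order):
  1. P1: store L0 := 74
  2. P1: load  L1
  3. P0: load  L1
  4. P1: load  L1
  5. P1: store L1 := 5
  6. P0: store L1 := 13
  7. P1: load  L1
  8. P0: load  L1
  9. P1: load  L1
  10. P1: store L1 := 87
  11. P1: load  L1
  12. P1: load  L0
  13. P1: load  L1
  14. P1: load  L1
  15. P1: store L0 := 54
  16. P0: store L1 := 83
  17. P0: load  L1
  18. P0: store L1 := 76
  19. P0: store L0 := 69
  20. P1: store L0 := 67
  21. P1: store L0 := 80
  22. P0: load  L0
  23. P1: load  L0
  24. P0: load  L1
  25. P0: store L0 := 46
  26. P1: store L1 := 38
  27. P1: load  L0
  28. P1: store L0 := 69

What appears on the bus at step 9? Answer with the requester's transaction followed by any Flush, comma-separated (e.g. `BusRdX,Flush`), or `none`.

bus = none

[1] P1: store L0 := 74 | P0:I, P1:M(74) | bus: BusRdX
[2] P1: load  L1 | P0:I, P1:S(70) | bus: BusRd
[3] P0: load  L1 | P0:S(70), P1:S(70) | bus: BusRd
[4] P1: load  L1 | P0:S(70), P1:S(70) | bus: none
[5] P1: store L1 := 5 | P0:I, P1:M(5) | bus: BusRdX
[6] P0: store L1 := 13 | P0:M(13), P1:I | bus: BusRdX,Flush
[7] P1: load  L1 | P0:S(13), P1:S(13) | bus: BusRd,Flush
[8] P0: load  L1 | P0:S(13), P1:S(13) | bus: none
[9] P1: load  L1 | P0:S(13), P1:S(13) | bus: none
[10] P1: store L1 := 87 | P0:I, P1:M(87) | bus: BusRdX
[11] P1: load  L1 | P0:I, P1:M(87) | bus: none
[12] P1: load  L0 | P0:I, P1:M(74) | bus: none
[13] P1: load  L1 | P0:I, P1:M(87) | bus: none
[14] P1: load  L1 | P0:I, P1:M(87) | bus: none
[15] P1: store L0 := 54 | P0:I, P1:M(54) | bus: none
[16] P0: store L1 := 83 | P0:M(83), P1:I | bus: BusRdX,Flush
[17] P0: load  L1 | P0:M(83), P1:I | bus: none
[18] P0: store L1 := 76 | P0:M(76), P1:I | bus: none
[19] P0: store L0 := 69 | P0:M(69), P1:I | bus: BusRdX,Flush
[20] P1: store L0 := 67 | P0:I, P1:M(67) | bus: BusRdX,Flush
[21] P1: store L0 := 80 | P0:I, P1:M(80) | bus: none
[22] P0: load  L0 | P0:S(80), P1:S(80) | bus: BusRd,Flush
[23] P1: load  L0 | P0:S(80), P1:S(80) | bus: none
[24] P0: load  L1 | P0:M(76), P1:I | bus: none
[25] P0: store L0 := 46 | P0:M(46), P1:I | bus: BusRdX
[26] P1: store L1 := 38 | P0:I, P1:M(38) | bus: BusRdX,Flush
[27] P1: load  L0 | P0:S(46), P1:S(46) | bus: BusRd,Flush
[28] P1: store L0 := 69 | P0:I, P1:M(69) | bus: BusRdX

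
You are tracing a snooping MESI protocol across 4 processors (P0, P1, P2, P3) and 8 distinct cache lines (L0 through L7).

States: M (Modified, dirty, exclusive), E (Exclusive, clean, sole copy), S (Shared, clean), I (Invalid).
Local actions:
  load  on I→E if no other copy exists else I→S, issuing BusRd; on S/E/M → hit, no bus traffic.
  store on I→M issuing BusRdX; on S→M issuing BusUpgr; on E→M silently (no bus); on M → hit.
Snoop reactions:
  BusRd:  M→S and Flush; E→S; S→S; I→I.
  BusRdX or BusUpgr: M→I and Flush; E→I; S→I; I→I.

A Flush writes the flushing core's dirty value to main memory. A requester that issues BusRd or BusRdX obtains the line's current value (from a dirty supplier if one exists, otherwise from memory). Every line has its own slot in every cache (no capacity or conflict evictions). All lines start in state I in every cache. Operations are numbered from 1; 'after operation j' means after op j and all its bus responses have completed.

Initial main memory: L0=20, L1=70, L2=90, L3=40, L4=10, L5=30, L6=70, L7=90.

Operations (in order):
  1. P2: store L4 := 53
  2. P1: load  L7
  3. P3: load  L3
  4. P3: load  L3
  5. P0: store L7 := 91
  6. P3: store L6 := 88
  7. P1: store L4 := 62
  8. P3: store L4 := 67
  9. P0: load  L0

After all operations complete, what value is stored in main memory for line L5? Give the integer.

memory[L5] = 30

  op1 P2: store L4 := 53 → I/I/M/I on L4; bus BusRdX; mem=10
  op2 P1: load  L7 → I/E/I/I on L7; bus BusRd; mem=90
  op3 P3: load  L3 → I/I/I/E on L3; bus BusRd; mem=40
  op4 P3: load  L3 → I/I/I/E on L3; bus (none); mem=40
  op5 P0: store L7 := 91 → M/I/I/I on L7; bus BusRdX; mem=90
  op6 P3: store L6 := 88 → I/I/I/M on L6; bus BusRdX; mem=70
  op7 P1: store L4 := 62 → I/M/I/I on L4; bus BusRdX Flush; mem=53
  op8 P3: store L4 := 67 → I/I/I/M on L4; bus BusRdX Flush; mem=62
  op9 P0: load  L0 → E/I/I/I on L0; bus BusRd; mem=20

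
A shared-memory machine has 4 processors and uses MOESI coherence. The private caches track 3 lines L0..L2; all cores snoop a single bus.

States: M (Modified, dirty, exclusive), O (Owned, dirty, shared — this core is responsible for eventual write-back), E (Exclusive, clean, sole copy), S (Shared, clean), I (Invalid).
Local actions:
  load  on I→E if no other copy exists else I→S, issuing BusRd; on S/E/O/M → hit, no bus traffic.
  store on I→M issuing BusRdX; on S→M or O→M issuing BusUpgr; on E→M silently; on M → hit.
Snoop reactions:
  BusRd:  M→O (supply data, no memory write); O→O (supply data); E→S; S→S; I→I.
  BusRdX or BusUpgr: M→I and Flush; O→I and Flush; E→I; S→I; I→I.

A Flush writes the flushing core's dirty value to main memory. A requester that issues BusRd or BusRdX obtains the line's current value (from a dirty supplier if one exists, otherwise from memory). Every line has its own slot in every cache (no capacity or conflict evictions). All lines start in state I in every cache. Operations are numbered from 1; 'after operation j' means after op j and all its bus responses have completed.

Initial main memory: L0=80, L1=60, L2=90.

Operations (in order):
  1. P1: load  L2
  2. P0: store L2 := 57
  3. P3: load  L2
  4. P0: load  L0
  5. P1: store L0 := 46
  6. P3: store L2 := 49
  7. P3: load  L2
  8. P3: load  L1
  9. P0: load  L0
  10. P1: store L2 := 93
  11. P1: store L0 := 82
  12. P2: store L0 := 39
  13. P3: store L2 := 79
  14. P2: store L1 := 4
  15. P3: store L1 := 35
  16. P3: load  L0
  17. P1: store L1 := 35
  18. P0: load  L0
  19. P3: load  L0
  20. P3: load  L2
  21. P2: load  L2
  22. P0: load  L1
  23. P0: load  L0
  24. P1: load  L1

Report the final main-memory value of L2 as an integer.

memory[L2] = 93

  op1 P1: load  L2 → I/E/I/I on L2; bus BusRd; mem=90
  op2 P0: store L2 := 57 → M/I/I/I on L2; bus BusRdX; mem=90
  op3 P3: load  L2 → O/I/I/S on L2; bus BusRd; mem=90
  op4 P0: load  L0 → E/I/I/I on L0; bus BusRd; mem=80
  op5 P1: store L0 := 46 → I/M/I/I on L0; bus BusRdX; mem=80
  op6 P3: store L2 := 49 → I/I/I/M on L2; bus BusUpgr Flush; mem=57
  op7 P3: load  L2 → I/I/I/M on L2; bus (none); mem=57
  op8 P3: load  L1 → I/I/I/E on L1; bus BusRd; mem=60
  op9 P0: load  L0 → S/O/I/I on L0; bus BusRd; mem=80
  op10 P1: store L2 := 93 → I/M/I/I on L2; bus BusRdX Flush; mem=49
  op11 P1: store L0 := 82 → I/M/I/I on L0; bus BusUpgr; mem=80
  op12 P2: store L0 := 39 → I/I/M/I on L0; bus BusRdX Flush; mem=82
  op13 P3: store L2 := 79 → I/I/I/M on L2; bus BusRdX Flush; mem=93
  op14 P2: store L1 := 4 → I/I/M/I on L1; bus BusRdX; mem=60
  op15 P3: store L1 := 35 → I/I/I/M on L1; bus BusRdX Flush; mem=4
  op16 P3: load  L0 → I/I/O/S on L0; bus BusRd; mem=82
  op17 P1: store L1 := 35 → I/M/I/I on L1; bus BusRdX Flush; mem=35
  op18 P0: load  L0 → S/I/O/S on L0; bus BusRd; mem=82
  op19 P3: load  L0 → S/I/O/S on L0; bus (none); mem=82
  op20 P3: load  L2 → I/I/I/M on L2; bus (none); mem=93
  op21 P2: load  L2 → I/I/S/O on L2; bus BusRd; mem=93
  op22 P0: load  L1 → S/O/I/I on L1; bus BusRd; mem=35
  op23 P0: load  L0 → S/I/O/S on L0; bus (none); mem=82
  op24 P1: load  L1 → S/O/I/I on L1; bus (none); mem=35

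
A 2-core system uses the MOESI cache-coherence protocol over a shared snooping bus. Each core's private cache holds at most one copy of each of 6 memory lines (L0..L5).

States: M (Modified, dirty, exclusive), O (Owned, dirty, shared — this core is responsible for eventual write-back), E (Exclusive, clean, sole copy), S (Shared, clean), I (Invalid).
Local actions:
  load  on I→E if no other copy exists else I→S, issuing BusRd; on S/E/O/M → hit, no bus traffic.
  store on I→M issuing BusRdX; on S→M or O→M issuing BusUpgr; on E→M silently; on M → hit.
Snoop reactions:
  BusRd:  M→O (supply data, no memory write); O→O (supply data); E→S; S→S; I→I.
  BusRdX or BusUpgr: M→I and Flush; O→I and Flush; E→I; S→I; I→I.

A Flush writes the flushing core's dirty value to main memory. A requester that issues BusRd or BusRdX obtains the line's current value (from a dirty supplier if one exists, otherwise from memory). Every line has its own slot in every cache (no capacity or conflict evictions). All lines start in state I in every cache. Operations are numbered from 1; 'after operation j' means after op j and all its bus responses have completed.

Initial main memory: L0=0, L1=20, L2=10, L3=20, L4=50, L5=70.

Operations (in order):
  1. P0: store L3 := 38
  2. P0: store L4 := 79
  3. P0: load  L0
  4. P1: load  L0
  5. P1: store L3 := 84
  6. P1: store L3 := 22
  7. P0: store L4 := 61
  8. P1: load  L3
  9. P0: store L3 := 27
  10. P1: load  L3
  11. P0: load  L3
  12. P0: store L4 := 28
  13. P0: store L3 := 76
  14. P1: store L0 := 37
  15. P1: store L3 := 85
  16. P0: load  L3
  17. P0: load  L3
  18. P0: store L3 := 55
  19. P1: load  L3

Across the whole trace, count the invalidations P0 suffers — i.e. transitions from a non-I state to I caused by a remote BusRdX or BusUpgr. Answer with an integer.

invalidations = 3

1. P0: store L3 := 38  bus=[BusRdX]  L3: P0=M P1=I  mem[L3]=20
2. P0: store L4 := 79  bus=[BusRdX]  L4: P0=M P1=I  mem[L4]=50
3. P0: load  L0  bus=[BusRd]  L0: P0=E P1=I  mem[L0]=0
4. P1: load  L0  bus=[BusRd]  L0: P0=S P1=S  mem[L0]=0
5. P1: store L3 := 84  bus=[BusRdX,Flush]  L3: P0=I P1=M  mem[L3]=38
6. P1: store L3 := 22  bus=[-]  L3: P0=I P1=M  mem[L3]=38
7. P0: store L4 := 61  bus=[-]  L4: P0=M P1=I  mem[L4]=50
8. P1: load  L3  bus=[-]  L3: P0=I P1=M  mem[L3]=38
9. P0: store L3 := 27  bus=[BusRdX,Flush]  L3: P0=M P1=I  mem[L3]=22
10. P1: load  L3  bus=[BusRd]  L3: P0=O P1=S  mem[L3]=22
11. P0: load  L3  bus=[-]  L3: P0=O P1=S  mem[L3]=22
12. P0: store L4 := 28  bus=[-]  L4: P0=M P1=I  mem[L4]=50
13. P0: store L3 := 76  bus=[BusUpgr]  L3: P0=M P1=I  mem[L3]=22
14. P1: store L0 := 37  bus=[BusUpgr]  L0: P0=I P1=M  mem[L0]=0
15. P1: store L3 := 85  bus=[BusRdX,Flush]  L3: P0=I P1=M  mem[L3]=76
16. P0: load  L3  bus=[BusRd]  L3: P0=S P1=O  mem[L3]=76
17. P0: load  L3  bus=[-]  L3: P0=S P1=O  mem[L3]=76
18. P0: store L3 := 55  bus=[BusUpgr,Flush]  L3: P0=M P1=I  mem[L3]=85
19. P1: load  L3  bus=[BusRd]  L3: P0=O P1=S  mem[L3]=85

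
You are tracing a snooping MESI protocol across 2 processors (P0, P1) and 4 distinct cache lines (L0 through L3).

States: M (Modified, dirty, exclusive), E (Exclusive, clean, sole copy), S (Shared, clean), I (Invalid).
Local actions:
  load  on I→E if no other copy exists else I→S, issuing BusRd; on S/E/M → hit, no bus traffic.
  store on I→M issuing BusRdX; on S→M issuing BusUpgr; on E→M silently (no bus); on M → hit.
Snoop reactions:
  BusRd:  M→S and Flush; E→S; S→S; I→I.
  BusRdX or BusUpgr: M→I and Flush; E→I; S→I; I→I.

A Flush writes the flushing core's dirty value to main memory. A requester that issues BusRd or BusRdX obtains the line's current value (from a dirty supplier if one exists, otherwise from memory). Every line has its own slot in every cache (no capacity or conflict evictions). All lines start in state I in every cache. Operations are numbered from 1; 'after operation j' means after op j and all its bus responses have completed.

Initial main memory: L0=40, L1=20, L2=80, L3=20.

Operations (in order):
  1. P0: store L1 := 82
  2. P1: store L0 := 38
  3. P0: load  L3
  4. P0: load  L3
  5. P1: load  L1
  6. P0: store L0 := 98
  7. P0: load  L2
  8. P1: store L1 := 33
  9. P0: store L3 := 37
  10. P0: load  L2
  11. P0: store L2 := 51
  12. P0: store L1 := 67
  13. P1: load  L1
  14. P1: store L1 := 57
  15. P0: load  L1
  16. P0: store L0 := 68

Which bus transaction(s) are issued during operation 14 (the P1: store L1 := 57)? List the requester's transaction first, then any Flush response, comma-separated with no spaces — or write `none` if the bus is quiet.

step 1: P0: store L1 := 82  ⟶  MI  (L1)  txn=BusRdX  M[L1]=20
step 2: P1: store L0 := 38  ⟶  IM  (L0)  txn=BusRdX  M[L0]=40
step 3: P0: load  L3  ⟶  EI  (L3)  txn=BusRd  M[L3]=20
step 4: P0: load  L3  ⟶  EI  (L3)  txn=∅  M[L3]=20
step 5: P1: load  L1  ⟶  SS  (L1)  txn=BusRd+Flush  M[L1]=82
step 6: P0: store L0 := 98  ⟶  MI  (L0)  txn=BusRdX+Flush  M[L0]=38
step 7: P0: load  L2  ⟶  EI  (L2)  txn=BusRd  M[L2]=80
step 8: P1: store L1 := 33  ⟶  IM  (L1)  txn=BusUpgr  M[L1]=82
step 9: P0: store L3 := 37  ⟶  MI  (L3)  txn=∅  M[L3]=20
step 10: P0: load  L2  ⟶  EI  (L2)  txn=∅  M[L2]=80
step 11: P0: store L2 := 51  ⟶  MI  (L2)  txn=∅  M[L2]=80
step 12: P0: store L1 := 67  ⟶  MI  (L1)  txn=BusRdX+Flush  M[L1]=33
step 13: P1: load  L1  ⟶  SS  (L1)  txn=BusRd+Flush  M[L1]=67
step 14: P1: store L1 := 57  ⟶  IM  (L1)  txn=BusUpgr  M[L1]=67
step 15: P0: load  L1  ⟶  SS  (L1)  txn=BusRd+Flush  M[L1]=57
step 16: P0: store L0 := 68  ⟶  MI  (L0)  txn=∅  M[L0]=38

bus = BusUpgr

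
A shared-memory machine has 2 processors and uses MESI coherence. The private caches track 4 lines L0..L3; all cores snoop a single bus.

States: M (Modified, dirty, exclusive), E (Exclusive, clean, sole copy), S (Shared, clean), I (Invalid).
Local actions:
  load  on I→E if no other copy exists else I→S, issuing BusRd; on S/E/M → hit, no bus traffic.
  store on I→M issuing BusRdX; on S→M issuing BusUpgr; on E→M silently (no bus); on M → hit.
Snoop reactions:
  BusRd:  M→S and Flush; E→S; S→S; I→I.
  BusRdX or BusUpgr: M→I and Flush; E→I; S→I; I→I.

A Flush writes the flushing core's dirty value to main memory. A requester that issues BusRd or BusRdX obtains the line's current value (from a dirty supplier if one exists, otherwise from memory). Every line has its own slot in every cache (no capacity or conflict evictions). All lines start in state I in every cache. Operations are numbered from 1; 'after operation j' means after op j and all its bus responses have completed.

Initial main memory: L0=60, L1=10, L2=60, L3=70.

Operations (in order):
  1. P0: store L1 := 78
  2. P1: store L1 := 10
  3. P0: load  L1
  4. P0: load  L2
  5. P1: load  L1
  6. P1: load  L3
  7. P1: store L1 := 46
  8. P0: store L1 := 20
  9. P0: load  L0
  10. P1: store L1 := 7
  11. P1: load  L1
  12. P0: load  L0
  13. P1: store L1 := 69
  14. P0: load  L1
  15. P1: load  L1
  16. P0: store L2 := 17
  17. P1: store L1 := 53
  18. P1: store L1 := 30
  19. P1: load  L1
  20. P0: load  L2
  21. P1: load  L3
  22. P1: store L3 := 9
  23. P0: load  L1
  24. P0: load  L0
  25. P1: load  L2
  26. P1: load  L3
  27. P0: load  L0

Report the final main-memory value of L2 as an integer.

step 1: P0: store L1 := 78  ⟶  MI  (L1)  txn=BusRdX  M[L1]=10
step 2: P1: store L1 := 10  ⟶  IM  (L1)  txn=BusRdX+Flush  M[L1]=78
step 3: P0: load  L1  ⟶  SS  (L1)  txn=BusRd+Flush  M[L1]=10
step 4: P0: load  L2  ⟶  EI  (L2)  txn=BusRd  M[L2]=60
step 5: P1: load  L1  ⟶  SS  (L1)  txn=∅  M[L1]=10
step 6: P1: load  L3  ⟶  IE  (L3)  txn=BusRd  M[L3]=70
step 7: P1: store L1 := 46  ⟶  IM  (L1)  txn=BusUpgr  M[L1]=10
step 8: P0: store L1 := 20  ⟶  MI  (L1)  txn=BusRdX+Flush  M[L1]=46
step 9: P0: load  L0  ⟶  EI  (L0)  txn=BusRd  M[L0]=60
step 10: P1: store L1 := 7  ⟶  IM  (L1)  txn=BusRdX+Flush  M[L1]=20
step 11: P1: load  L1  ⟶  IM  (L1)  txn=∅  M[L1]=20
step 12: P0: load  L0  ⟶  EI  (L0)  txn=∅  M[L0]=60
step 13: P1: store L1 := 69  ⟶  IM  (L1)  txn=∅  M[L1]=20
step 14: P0: load  L1  ⟶  SS  (L1)  txn=BusRd+Flush  M[L1]=69
step 15: P1: load  L1  ⟶  SS  (L1)  txn=∅  M[L1]=69
step 16: P0: store L2 := 17  ⟶  MI  (L2)  txn=∅  M[L2]=60
step 17: P1: store L1 := 53  ⟶  IM  (L1)  txn=BusUpgr  M[L1]=69
step 18: P1: store L1 := 30  ⟶  IM  (L1)  txn=∅  M[L1]=69
step 19: P1: load  L1  ⟶  IM  (L1)  txn=∅  M[L1]=69
step 20: P0: load  L2  ⟶  MI  (L2)  txn=∅  M[L2]=60
step 21: P1: load  L3  ⟶  IE  (L3)  txn=∅  M[L3]=70
step 22: P1: store L3 := 9  ⟶  IM  (L3)  txn=∅  M[L3]=70
step 23: P0: load  L1  ⟶  SS  (L1)  txn=BusRd+Flush  M[L1]=30
step 24: P0: load  L0  ⟶  EI  (L0)  txn=∅  M[L0]=60
step 25: P1: load  L2  ⟶  SS  (L2)  txn=BusRd+Flush  M[L2]=17
step 26: P1: load  L3  ⟶  IM  (L3)  txn=∅  M[L3]=70
step 27: P0: load  L0  ⟶  EI  (L0)  txn=∅  M[L0]=60

memory[L2] = 17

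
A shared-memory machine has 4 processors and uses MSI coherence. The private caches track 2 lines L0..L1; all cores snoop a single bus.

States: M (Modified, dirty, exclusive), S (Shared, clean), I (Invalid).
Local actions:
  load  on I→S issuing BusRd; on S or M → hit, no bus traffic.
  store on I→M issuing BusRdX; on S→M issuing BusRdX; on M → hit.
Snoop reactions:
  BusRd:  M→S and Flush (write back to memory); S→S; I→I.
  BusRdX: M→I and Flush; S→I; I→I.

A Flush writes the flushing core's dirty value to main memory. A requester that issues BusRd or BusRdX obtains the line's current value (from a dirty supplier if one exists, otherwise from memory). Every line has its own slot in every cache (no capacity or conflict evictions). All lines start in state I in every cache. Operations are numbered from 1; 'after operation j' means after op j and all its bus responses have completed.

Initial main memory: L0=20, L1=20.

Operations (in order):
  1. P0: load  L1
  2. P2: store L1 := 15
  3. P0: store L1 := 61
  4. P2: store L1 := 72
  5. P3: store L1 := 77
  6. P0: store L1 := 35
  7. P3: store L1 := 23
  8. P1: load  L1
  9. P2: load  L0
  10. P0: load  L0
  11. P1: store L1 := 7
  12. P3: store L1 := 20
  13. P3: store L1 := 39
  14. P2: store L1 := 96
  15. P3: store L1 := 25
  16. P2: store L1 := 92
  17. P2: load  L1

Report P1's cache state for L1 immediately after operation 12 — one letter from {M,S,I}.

state = I

[1] P0: load  L1 | P0:S(20), P1:I, P2:I, P3:I | bus: BusRd
[2] P2: store L1 := 15 | P0:I, P1:I, P2:M(15), P3:I | bus: BusRdX
[3] P0: store L1 := 61 | P0:M(61), P1:I, P2:I, P3:I | bus: BusRdX,Flush
[4] P2: store L1 := 72 | P0:I, P1:I, P2:M(72), P3:I | bus: BusRdX,Flush
[5] P3: store L1 := 77 | P0:I, P1:I, P2:I, P3:M(77) | bus: BusRdX,Flush
[6] P0: store L1 := 35 | P0:M(35), P1:I, P2:I, P3:I | bus: BusRdX,Flush
[7] P3: store L1 := 23 | P0:I, P1:I, P2:I, P3:M(23) | bus: BusRdX,Flush
[8] P1: load  L1 | P0:I, P1:S(23), P2:I, P3:S(23) | bus: BusRd,Flush
[9] P2: load  L0 | P0:I, P1:I, P2:S(20), P3:I | bus: BusRd
[10] P0: load  L0 | P0:S(20), P1:I, P2:S(20), P3:I | bus: BusRd
[11] P1: store L1 := 7 | P0:I, P1:M(7), P2:I, P3:I | bus: BusRdX
[12] P3: store L1 := 20 | P0:I, P1:I, P2:I, P3:M(20) | bus: BusRdX,Flush
[13] P3: store L1 := 39 | P0:I, P1:I, P2:I, P3:M(39) | bus: none
[14] P2: store L1 := 96 | P0:I, P1:I, P2:M(96), P3:I | bus: BusRdX,Flush
[15] P3: store L1 := 25 | P0:I, P1:I, P2:I, P3:M(25) | bus: BusRdX,Flush
[16] P2: store L1 := 92 | P0:I, P1:I, P2:M(92), P3:I | bus: BusRdX,Flush
[17] P2: load  L1 | P0:I, P1:I, P2:M(92), P3:I | bus: none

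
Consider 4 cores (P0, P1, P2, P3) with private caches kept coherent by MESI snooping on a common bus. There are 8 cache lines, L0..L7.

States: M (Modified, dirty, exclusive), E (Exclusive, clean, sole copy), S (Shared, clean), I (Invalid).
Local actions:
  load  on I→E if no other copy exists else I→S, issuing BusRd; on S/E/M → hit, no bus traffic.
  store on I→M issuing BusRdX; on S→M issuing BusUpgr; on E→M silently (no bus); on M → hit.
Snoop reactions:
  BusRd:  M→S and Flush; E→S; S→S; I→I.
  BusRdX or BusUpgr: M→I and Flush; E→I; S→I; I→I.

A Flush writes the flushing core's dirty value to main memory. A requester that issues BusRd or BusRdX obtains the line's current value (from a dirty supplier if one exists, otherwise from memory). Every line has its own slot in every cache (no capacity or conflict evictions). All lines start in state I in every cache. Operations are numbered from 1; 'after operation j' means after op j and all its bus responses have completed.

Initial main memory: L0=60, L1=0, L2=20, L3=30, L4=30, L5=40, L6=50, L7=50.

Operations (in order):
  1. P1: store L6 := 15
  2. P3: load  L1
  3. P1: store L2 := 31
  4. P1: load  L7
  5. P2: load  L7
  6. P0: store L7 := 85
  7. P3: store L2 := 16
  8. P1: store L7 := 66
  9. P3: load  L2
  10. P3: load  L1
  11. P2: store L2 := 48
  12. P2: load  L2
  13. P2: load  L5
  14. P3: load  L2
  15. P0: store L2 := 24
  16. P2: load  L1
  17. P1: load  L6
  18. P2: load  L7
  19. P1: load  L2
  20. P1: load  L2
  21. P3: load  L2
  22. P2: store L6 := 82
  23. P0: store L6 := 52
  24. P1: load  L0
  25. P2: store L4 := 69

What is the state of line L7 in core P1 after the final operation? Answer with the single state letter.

  op1 P1: store L6 := 15 → I/M/I/I on L6; bus BusRdX; mem=50
  op2 P3: load  L1 → I/I/I/E on L1; bus BusRd; mem=0
  op3 P1: store L2 := 31 → I/M/I/I on L2; bus BusRdX; mem=20
  op4 P1: load  L7 → I/E/I/I on L7; bus BusRd; mem=50
  op5 P2: load  L7 → I/S/S/I on L7; bus BusRd; mem=50
  op6 P0: store L7 := 85 → M/I/I/I on L7; bus BusRdX; mem=50
  op7 P3: store L2 := 16 → I/I/I/M on L2; bus BusRdX Flush; mem=31
  op8 P1: store L7 := 66 → I/M/I/I on L7; bus BusRdX Flush; mem=85
  op9 P3: load  L2 → I/I/I/M on L2; bus (none); mem=31
  op10 P3: load  L1 → I/I/I/E on L1; bus (none); mem=0
  op11 P2: store L2 := 48 → I/I/M/I on L2; bus BusRdX Flush; mem=16
  op12 P2: load  L2 → I/I/M/I on L2; bus (none); mem=16
  op13 P2: load  L5 → I/I/E/I on L5; bus BusRd; mem=40
  op14 P3: load  L2 → I/I/S/S on L2; bus BusRd Flush; mem=48
  op15 P0: store L2 := 24 → M/I/I/I on L2; bus BusRdX; mem=48
  op16 P2: load  L1 → I/I/S/S on L1; bus BusRd; mem=0
  op17 P1: load  L6 → I/M/I/I on L6; bus (none); mem=50
  op18 P2: load  L7 → I/S/S/I on L7; bus BusRd Flush; mem=66
  op19 P1: load  L2 → S/S/I/I on L2; bus BusRd Flush; mem=24
  op20 P1: load  L2 → S/S/I/I on L2; bus (none); mem=24
  op21 P3: load  L2 → S/S/I/S on L2; bus BusRd; mem=24
  op22 P2: store L6 := 82 → I/I/M/I on L6; bus BusRdX Flush; mem=15
  op23 P0: store L6 := 52 → M/I/I/I on L6; bus BusRdX Flush; mem=82
  op24 P1: load  L0 → I/E/I/I on L0; bus BusRd; mem=60
  op25 P2: store L4 := 69 → I/I/M/I on L4; bus BusRdX; mem=30

state = S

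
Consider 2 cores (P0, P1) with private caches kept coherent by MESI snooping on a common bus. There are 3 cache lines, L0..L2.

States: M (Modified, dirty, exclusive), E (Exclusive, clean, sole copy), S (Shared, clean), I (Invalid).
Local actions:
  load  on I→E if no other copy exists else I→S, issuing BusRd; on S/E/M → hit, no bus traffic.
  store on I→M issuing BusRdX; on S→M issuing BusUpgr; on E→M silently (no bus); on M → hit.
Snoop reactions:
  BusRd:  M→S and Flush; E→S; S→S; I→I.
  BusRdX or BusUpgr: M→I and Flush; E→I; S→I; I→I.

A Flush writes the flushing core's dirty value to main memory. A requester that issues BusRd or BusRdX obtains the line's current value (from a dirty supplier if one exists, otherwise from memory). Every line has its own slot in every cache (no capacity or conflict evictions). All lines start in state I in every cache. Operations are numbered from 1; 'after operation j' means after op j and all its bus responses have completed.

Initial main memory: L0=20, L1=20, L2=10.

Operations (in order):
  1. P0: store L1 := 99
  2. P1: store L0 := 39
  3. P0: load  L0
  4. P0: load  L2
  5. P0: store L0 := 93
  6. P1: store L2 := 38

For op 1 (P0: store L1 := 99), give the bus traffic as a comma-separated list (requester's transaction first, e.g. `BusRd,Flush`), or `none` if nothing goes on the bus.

bus = BusRdX

1. P0: store L1 := 99  bus=[BusRdX]  L1: P0=M P1=I  mem[L1]=20
2. P1: store L0 := 39  bus=[BusRdX]  L0: P0=I P1=M  mem[L0]=20
3. P0: load  L0  bus=[BusRd,Flush]  L0: P0=S P1=S  mem[L0]=39
4. P0: load  L2  bus=[BusRd]  L2: P0=E P1=I  mem[L2]=10
5. P0: store L0 := 93  bus=[BusUpgr]  L0: P0=M P1=I  mem[L0]=39
6. P1: store L2 := 38  bus=[BusRdX]  L2: P0=I P1=M  mem[L2]=10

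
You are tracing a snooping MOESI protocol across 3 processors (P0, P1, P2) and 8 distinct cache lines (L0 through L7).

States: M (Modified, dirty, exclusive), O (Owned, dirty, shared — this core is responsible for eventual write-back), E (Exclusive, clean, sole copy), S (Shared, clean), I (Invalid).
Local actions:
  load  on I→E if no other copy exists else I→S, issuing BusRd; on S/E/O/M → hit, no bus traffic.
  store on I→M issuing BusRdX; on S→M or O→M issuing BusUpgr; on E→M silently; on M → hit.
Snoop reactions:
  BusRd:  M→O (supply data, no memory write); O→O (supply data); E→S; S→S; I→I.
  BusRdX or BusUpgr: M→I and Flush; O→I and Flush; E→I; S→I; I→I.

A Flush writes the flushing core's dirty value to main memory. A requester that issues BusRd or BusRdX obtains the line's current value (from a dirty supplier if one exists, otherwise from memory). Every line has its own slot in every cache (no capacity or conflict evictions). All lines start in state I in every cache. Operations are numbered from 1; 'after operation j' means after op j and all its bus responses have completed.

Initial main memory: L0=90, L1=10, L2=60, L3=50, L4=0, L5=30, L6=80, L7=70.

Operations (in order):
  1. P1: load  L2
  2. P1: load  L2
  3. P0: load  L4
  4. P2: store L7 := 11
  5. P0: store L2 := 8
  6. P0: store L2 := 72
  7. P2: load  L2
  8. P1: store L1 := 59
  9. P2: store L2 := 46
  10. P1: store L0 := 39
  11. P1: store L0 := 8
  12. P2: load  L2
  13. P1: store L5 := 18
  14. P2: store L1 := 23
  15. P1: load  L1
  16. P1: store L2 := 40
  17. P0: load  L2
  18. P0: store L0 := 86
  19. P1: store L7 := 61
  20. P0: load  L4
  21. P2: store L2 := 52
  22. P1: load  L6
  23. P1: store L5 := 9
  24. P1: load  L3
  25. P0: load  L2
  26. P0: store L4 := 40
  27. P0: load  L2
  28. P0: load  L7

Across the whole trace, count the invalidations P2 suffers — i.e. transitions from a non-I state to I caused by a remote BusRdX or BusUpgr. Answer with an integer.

step 1: P1: load  L2  ⟶  IEI  (L2)  txn=BusRd  M[L2]=60
step 2: P1: load  L2  ⟶  IEI  (L2)  txn=∅  M[L2]=60
step 3: P0: load  L4  ⟶  EII  (L4)  txn=BusRd  M[L4]=0
step 4: P2: store L7 := 11  ⟶  IIM  (L7)  txn=BusRdX  M[L7]=70
step 5: P0: store L2 := 8  ⟶  MII  (L2)  txn=BusRdX  M[L2]=60
step 6: P0: store L2 := 72  ⟶  MII  (L2)  txn=∅  M[L2]=60
step 7: P2: load  L2  ⟶  OIS  (L2)  txn=BusRd  M[L2]=60
step 8: P1: store L1 := 59  ⟶  IMI  (L1)  txn=BusRdX  M[L1]=10
step 9: P2: store L2 := 46  ⟶  IIM  (L2)  txn=BusUpgr+Flush  M[L2]=72
step 10: P1: store L0 := 39  ⟶  IMI  (L0)  txn=BusRdX  M[L0]=90
step 11: P1: store L0 := 8  ⟶  IMI  (L0)  txn=∅  M[L0]=90
step 12: P2: load  L2  ⟶  IIM  (L2)  txn=∅  M[L2]=72
step 13: P1: store L5 := 18  ⟶  IMI  (L5)  txn=BusRdX  M[L5]=30
step 14: P2: store L1 := 23  ⟶  IIM  (L1)  txn=BusRdX+Flush  M[L1]=59
step 15: P1: load  L1  ⟶  ISO  (L1)  txn=BusRd  M[L1]=59
step 16: P1: store L2 := 40  ⟶  IMI  (L2)  txn=BusRdX+Flush  M[L2]=46
step 17: P0: load  L2  ⟶  SOI  (L2)  txn=BusRd  M[L2]=46
step 18: P0: store L0 := 86  ⟶  MII  (L0)  txn=BusRdX+Flush  M[L0]=8
step 19: P1: store L7 := 61  ⟶  IMI  (L7)  txn=BusRdX+Flush  M[L7]=11
step 20: P0: load  L4  ⟶  EII  (L4)  txn=∅  M[L4]=0
step 21: P2: store L2 := 52  ⟶  IIM  (L2)  txn=BusRdX+Flush  M[L2]=40
step 22: P1: load  L6  ⟶  IEI  (L6)  txn=BusRd  M[L6]=80
step 23: P1: store L5 := 9  ⟶  IMI  (L5)  txn=∅  M[L5]=30
step 24: P1: load  L3  ⟶  IEI  (L3)  txn=BusRd  M[L3]=50
step 25: P0: load  L2  ⟶  SIO  (L2)  txn=BusRd  M[L2]=40
step 26: P0: store L4 := 40  ⟶  MII  (L4)  txn=∅  M[L4]=0
step 27: P0: load  L2  ⟶  SIO  (L2)  txn=∅  M[L2]=40
step 28: P0: load  L7  ⟶  SOI  (L7)  txn=BusRd  M[L7]=11

invalidations = 2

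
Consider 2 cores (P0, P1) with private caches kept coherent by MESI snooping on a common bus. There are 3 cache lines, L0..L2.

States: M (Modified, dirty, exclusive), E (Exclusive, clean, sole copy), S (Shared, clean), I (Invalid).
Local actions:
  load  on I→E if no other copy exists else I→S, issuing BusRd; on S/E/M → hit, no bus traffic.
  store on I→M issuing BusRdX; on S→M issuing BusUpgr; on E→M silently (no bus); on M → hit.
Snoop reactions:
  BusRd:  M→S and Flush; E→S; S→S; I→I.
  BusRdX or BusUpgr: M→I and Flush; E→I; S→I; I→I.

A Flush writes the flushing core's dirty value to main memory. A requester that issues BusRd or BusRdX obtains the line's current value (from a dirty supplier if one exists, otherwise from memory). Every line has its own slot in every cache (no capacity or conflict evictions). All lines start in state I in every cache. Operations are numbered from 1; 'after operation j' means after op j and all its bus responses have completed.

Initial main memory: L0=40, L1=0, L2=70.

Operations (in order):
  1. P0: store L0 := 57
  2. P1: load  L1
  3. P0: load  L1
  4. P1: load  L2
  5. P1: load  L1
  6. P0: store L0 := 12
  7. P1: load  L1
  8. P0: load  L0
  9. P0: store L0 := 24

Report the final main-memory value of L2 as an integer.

[1] P0: store L0 := 57 | P0:M(57), P1:I | bus: BusRdX
[2] P1: load  L1 | P0:I, P1:E(0) | bus: BusRd
[3] P0: load  L1 | P0:S(0), P1:S(0) | bus: BusRd
[4] P1: load  L2 | P0:I, P1:E(70) | bus: BusRd
[5] P1: load  L1 | P0:S(0), P1:S(0) | bus: none
[6] P0: store L0 := 12 | P0:M(12), P1:I | bus: none
[7] P1: load  L1 | P0:S(0), P1:S(0) | bus: none
[8] P0: load  L0 | P0:M(12), P1:I | bus: none
[9] P0: store L0 := 24 | P0:M(24), P1:I | bus: none

memory[L2] = 70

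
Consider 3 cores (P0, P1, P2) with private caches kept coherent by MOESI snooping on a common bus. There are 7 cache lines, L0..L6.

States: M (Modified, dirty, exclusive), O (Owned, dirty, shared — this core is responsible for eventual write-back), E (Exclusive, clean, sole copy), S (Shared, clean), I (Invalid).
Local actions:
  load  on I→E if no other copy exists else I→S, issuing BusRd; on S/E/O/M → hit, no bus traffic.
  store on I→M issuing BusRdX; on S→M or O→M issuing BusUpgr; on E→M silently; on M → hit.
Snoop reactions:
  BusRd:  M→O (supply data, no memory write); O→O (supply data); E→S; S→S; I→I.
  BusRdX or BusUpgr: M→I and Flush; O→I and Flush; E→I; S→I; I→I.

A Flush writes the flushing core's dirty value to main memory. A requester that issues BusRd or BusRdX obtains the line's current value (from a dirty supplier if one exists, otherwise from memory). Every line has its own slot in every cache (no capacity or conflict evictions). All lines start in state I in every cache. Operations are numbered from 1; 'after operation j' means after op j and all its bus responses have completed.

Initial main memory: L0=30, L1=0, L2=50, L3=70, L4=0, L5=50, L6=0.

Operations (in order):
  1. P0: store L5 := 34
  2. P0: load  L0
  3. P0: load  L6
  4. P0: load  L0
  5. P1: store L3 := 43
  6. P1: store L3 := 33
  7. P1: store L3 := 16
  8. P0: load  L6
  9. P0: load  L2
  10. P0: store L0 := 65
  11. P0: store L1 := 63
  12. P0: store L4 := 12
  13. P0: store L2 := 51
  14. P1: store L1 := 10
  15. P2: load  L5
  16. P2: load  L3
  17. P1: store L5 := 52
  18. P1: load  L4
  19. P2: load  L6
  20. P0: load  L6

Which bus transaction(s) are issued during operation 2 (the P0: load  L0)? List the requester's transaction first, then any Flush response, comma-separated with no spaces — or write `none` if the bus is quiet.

  op1 P0: store L5 := 34 → M/I/I on L5; bus BusRdX; mem=50
  op2 P0: load  L0 → E/I/I on L0; bus BusRd; mem=30
  op3 P0: load  L6 → E/I/I on L6; bus BusRd; mem=0
  op4 P0: load  L0 → E/I/I on L0; bus (none); mem=30
  op5 P1: store L3 := 43 → I/M/I on L3; bus BusRdX; mem=70
  op6 P1: store L3 := 33 → I/M/I on L3; bus (none); mem=70
  op7 P1: store L3 := 16 → I/M/I on L3; bus (none); mem=70
  op8 P0: load  L6 → E/I/I on L6; bus (none); mem=0
  op9 P0: load  L2 → E/I/I on L2; bus BusRd; mem=50
  op10 P0: store L0 := 65 → M/I/I on L0; bus (none); mem=30
  op11 P0: store L1 := 63 → M/I/I on L1; bus BusRdX; mem=0
  op12 P0: store L4 := 12 → M/I/I on L4; bus BusRdX; mem=0
  op13 P0: store L2 := 51 → M/I/I on L2; bus (none); mem=50
  op14 P1: store L1 := 10 → I/M/I on L1; bus BusRdX Flush; mem=63
  op15 P2: load  L5 → O/I/S on L5; bus BusRd; mem=50
  op16 P2: load  L3 → I/O/S on L3; bus BusRd; mem=70
  op17 P1: store L5 := 52 → I/M/I on L5; bus BusRdX Flush; mem=34
  op18 P1: load  L4 → O/S/I on L4; bus BusRd; mem=0
  op19 P2: load  L6 → S/I/S on L6; bus BusRd; mem=0
  op20 P0: load  L6 → S/I/S on L6; bus (none); mem=0

bus = BusRd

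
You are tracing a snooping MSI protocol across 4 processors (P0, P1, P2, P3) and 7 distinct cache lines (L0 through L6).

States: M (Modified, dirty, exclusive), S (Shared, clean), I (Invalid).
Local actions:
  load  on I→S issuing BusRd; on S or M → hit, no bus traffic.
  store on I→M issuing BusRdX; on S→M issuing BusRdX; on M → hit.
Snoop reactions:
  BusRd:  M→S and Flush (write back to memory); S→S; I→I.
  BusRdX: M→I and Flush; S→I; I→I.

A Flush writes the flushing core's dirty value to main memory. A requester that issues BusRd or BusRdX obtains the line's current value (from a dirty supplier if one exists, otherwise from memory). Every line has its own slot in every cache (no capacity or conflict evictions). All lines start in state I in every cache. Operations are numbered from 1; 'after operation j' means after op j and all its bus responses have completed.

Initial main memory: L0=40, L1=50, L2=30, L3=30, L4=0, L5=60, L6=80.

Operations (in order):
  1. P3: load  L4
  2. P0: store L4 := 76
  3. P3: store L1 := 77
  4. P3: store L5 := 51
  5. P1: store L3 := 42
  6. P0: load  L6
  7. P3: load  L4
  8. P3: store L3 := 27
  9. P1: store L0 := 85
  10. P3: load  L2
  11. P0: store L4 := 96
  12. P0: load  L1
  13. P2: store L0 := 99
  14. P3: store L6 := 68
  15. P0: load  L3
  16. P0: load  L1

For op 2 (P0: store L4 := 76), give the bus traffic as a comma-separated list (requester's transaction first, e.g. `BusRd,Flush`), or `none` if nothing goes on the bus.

bus = BusRdX

  op1 P3: load  L4 → I/I/I/S on L4; bus BusRd; mem=0
  op2 P0: store L4 := 76 → M/I/I/I on L4; bus BusRdX; mem=0
  op3 P3: store L1 := 77 → I/I/I/M on L1; bus BusRdX; mem=50
  op4 P3: store L5 := 51 → I/I/I/M on L5; bus BusRdX; mem=60
  op5 P1: store L3 := 42 → I/M/I/I on L3; bus BusRdX; mem=30
  op6 P0: load  L6 → S/I/I/I on L6; bus BusRd; mem=80
  op7 P3: load  L4 → S/I/I/S on L4; bus BusRd Flush; mem=76
  op8 P3: store L3 := 27 → I/I/I/M on L3; bus BusRdX Flush; mem=42
  op9 P1: store L0 := 85 → I/M/I/I on L0; bus BusRdX; mem=40
  op10 P3: load  L2 → I/I/I/S on L2; bus BusRd; mem=30
  op11 P0: store L4 := 96 → M/I/I/I on L4; bus BusRdX; mem=76
  op12 P0: load  L1 → S/I/I/S on L1; bus BusRd Flush; mem=77
  op13 P2: store L0 := 99 → I/I/M/I on L0; bus BusRdX Flush; mem=85
  op14 P3: store L6 := 68 → I/I/I/M on L6; bus BusRdX; mem=80
  op15 P0: load  L3 → S/I/I/S on L3; bus BusRd Flush; mem=27
  op16 P0: load  L1 → S/I/I/S on L1; bus (none); mem=77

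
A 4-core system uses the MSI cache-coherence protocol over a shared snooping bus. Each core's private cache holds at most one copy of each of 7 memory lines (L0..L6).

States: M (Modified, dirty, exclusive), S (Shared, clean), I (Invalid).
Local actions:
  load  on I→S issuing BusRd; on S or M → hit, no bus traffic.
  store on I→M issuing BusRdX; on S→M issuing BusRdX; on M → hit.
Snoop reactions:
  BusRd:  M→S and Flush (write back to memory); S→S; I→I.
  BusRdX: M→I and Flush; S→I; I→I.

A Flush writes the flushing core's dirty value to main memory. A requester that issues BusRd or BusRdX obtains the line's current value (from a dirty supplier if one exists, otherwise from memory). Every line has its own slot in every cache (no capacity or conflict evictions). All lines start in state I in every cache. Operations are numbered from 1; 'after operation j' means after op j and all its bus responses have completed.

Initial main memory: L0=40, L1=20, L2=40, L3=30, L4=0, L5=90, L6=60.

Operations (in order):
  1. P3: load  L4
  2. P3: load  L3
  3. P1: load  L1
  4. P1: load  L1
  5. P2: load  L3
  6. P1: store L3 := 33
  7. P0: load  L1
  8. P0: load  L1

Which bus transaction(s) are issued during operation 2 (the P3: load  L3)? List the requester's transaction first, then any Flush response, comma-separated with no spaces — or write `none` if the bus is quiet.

[1] P3: load  L4 | P0:I, P1:I, P2:I, P3:S(0) | bus: BusRd
[2] P3: load  L3 | P0:I, P1:I, P2:I, P3:S(30) | bus: BusRd
[3] P1: load  L1 | P0:I, P1:S(20), P2:I, P3:I | bus: BusRd
[4] P1: load  L1 | P0:I, P1:S(20), P2:I, P3:I | bus: none
[5] P2: load  L3 | P0:I, P1:I, P2:S(30), P3:S(30) | bus: BusRd
[6] P1: store L3 := 33 | P0:I, P1:M(33), P2:I, P3:I | bus: BusRdX
[7] P0: load  L1 | P0:S(20), P1:S(20), P2:I, P3:I | bus: BusRd
[8] P0: load  L1 | P0:S(20), P1:S(20), P2:I, P3:I | bus: none

bus = BusRd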